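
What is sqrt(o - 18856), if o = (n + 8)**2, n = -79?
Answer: 3*I*sqrt(1535) ≈ 117.54*I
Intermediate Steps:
o = 5041 (o = (-79 + 8)**2 = (-71)**2 = 5041)
sqrt(o - 18856) = sqrt(5041 - 18856) = sqrt(-13815) = 3*I*sqrt(1535)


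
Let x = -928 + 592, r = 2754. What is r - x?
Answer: 3090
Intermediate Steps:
x = -336
r - x = 2754 - 1*(-336) = 2754 + 336 = 3090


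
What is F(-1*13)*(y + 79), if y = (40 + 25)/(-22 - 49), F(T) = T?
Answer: -72072/71 ≈ -1015.1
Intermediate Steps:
y = -65/71 (y = 65/(-71) = 65*(-1/71) = -65/71 ≈ -0.91549)
F(-1*13)*(y + 79) = (-1*13)*(-65/71 + 79) = -13*5544/71 = -72072/71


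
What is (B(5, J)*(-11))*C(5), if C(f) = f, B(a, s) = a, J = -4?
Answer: -275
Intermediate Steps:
(B(5, J)*(-11))*C(5) = (5*(-11))*5 = -55*5 = -275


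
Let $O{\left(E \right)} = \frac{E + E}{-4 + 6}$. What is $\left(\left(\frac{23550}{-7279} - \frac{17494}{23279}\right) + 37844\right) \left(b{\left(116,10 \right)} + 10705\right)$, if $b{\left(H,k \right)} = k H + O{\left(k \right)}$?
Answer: $\frac{76141413859395000}{169447841} \approx 4.4935 \cdot 10^{8}$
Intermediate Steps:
$O{\left(E \right)} = E$ ($O{\left(E \right)} = \frac{2 E}{2} = 2 E \frac{1}{2} = E$)
$b{\left(H,k \right)} = k + H k$ ($b{\left(H,k \right)} = k H + k = H k + k = k + H k$)
$\left(\left(\frac{23550}{-7279} - \frac{17494}{23279}\right) + 37844\right) \left(b{\left(116,10 \right)} + 10705\right) = \left(\left(\frac{23550}{-7279} - \frac{17494}{23279}\right) + 37844\right) \left(10 \left(1 + 116\right) + 10705\right) = \left(\left(23550 \left(- \frac{1}{7279}\right) - \frac{17494}{23279}\right) + 37844\right) \left(10 \cdot 117 + 10705\right) = \left(\left(- \frac{23550}{7279} - \frac{17494}{23279}\right) + 37844\right) \left(1170 + 10705\right) = \left(- \frac{675559276}{169447841} + 37844\right) 11875 = \frac{6411908535528}{169447841} \cdot 11875 = \frac{76141413859395000}{169447841}$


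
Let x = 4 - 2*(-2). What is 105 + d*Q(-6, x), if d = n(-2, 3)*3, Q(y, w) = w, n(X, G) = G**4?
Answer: 2049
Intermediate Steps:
x = 8 (x = 4 + 4 = 8)
d = 243 (d = 3**4*3 = 81*3 = 243)
105 + d*Q(-6, x) = 105 + 243*8 = 105 + 1944 = 2049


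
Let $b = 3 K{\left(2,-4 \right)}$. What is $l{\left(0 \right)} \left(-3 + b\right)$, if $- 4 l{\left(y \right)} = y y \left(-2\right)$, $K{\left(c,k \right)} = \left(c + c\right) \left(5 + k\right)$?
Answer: $0$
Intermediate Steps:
$K{\left(c,k \right)} = 2 c \left(5 + k\right)$
$b = 12$ ($b = 3 \cdot 2 \cdot 2 \left(5 - 4\right) = 3 \cdot 2 \cdot 2 \cdot 1 = 3 \cdot 4 = 12$)
$l{\left(y \right)} = \frac{y^{2}}{2}$ ($l{\left(y \right)} = - \frac{y y \left(-2\right)}{4} = - \frac{y^{2} \left(-2\right)}{4} = - \frac{\left(-2\right) y^{2}}{4} = \frac{y^{2}}{2}$)
$l{\left(0 \right)} \left(-3 + b\right) = \frac{0^{2}}{2} \left(-3 + 12\right) = \frac{1}{2} \cdot 0 \cdot 9 = 0 \cdot 9 = 0$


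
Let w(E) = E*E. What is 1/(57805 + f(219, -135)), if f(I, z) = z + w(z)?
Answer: 1/75895 ≈ 1.3176e-5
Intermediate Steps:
w(E) = E²
f(I, z) = z + z²
1/(57805 + f(219, -135)) = 1/(57805 - 135*(1 - 135)) = 1/(57805 - 135*(-134)) = 1/(57805 + 18090) = 1/75895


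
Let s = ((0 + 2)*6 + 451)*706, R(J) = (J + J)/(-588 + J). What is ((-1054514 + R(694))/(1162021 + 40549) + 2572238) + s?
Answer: 92389305150906/31868105 ≈ 2.8991e+6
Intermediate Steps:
R(J) = 2*J/(-588 + J) (R(J) = (2*J)/(-588 + J) = 2*J/(-588 + J))
s = 326878 (s = (2*6 + 451)*706 = (12 + 451)*706 = 463*706 = 326878)
((-1054514 + R(694))/(1162021 + 40549) + 2572238) + s = ((-1054514 + 2*694/(-588 + 694))/(1162021 + 40549) + 2572238) + 326878 = ((-1054514 + 2*694/106)/1202570 + 2572238) + 326878 = ((-1054514 + 2*694*(1/106))*(1/1202570) + 2572238) + 326878 = ((-1054514 + 694/53)*(1/1202570) + 2572238) + 326878 = (-55888548/53*1/1202570 + 2572238) + 326878 = (-27944274/31868105 + 2572238) + 326878 = 81972322724716/31868105 + 326878 = 92389305150906/31868105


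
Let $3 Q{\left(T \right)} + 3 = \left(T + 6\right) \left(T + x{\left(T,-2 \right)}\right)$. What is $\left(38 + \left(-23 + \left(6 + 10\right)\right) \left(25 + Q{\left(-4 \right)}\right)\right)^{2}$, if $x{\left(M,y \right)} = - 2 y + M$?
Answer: $\frac{111556}{9} \approx 12395.0$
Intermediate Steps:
$x{\left(M,y \right)} = M - 2 y$
$Q{\left(T \right)} = -1 + \frac{\left(4 + 2 T\right) \left(6 + T\right)}{3}$ ($Q{\left(T \right)} = -1 + \frac{\left(T + 6\right) \left(T + \left(T - -4\right)\right)}{3} = -1 + \frac{\left(6 + T\right) \left(T + \left(T + 4\right)\right)}{3} = -1 + \frac{\left(6 + T\right) \left(T + \left(4 + T\right)\right)}{3} = -1 + \frac{\left(6 + T\right) \left(4 + 2 T\right)}{3} = -1 + \frac{\left(4 + 2 T\right) \left(6 + T\right)}{3}$)
$\left(38 + \left(-23 + \left(6 + 10\right)\right) \left(25 + Q{\left(-4 \right)}\right)\right)^{2} = \left(38 + \left(-23 + \left(6 + 10\right)\right) \left(25 + \left(7 + \frac{2 \left(-4\right)^{2}}{3} + \frac{16}{3} \left(-4\right)\right)\right)\right)^{2} = \left(38 + \left(-23 + 16\right) \left(25 + \left(7 + \frac{2}{3} \cdot 16 - \frac{64}{3}\right)\right)\right)^{2} = \left(38 - 7 \left(25 + \left(7 + \frac{32}{3} - \frac{64}{3}\right)\right)\right)^{2} = \left(38 - 7 \left(25 - \frac{11}{3}\right)\right)^{2} = \left(38 - \frac{448}{3}\right)^{2} = \left(- \frac{334}{3}\right)^{2} = \frac{111556}{9}$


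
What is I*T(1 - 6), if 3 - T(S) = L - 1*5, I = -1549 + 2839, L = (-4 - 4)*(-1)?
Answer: 0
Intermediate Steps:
L = 8 (L = -8*(-1) = 8)
I = 1290
T(S) = 0 (T(S) = 3 - (8 - 1*5) = 3 - (8 - 5) = 3 - 1*3 = 3 - 3 = 0)
I*T(1 - 6) = 1290*0 = 0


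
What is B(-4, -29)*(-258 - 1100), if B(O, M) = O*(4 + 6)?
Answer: 54320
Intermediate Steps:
B(O, M) = 10*O (B(O, M) = O*10 = 10*O)
B(-4, -29)*(-258 - 1100) = (10*(-4))*(-258 - 1100) = -40*(-1358) = 54320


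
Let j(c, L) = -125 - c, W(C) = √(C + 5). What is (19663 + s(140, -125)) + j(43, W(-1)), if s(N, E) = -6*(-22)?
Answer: 19627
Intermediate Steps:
s(N, E) = 132
W(C) = √(5 + C)
(19663 + s(140, -125)) + j(43, W(-1)) = (19663 + 132) + (-125 - 1*43) = 19795 + (-125 - 43) = 19795 - 168 = 19627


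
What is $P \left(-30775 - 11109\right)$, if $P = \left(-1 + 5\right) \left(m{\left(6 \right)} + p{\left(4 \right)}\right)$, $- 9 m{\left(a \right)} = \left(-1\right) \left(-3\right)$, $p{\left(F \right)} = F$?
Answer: $- \frac{1842896}{3} \approx -6.143 \cdot 10^{5}$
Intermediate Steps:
$m{\left(a \right)} = - \frac{1}{3}$ ($m{\left(a \right)} = - \frac{\left(-1\right) \left(-3\right)}{9} = \left(- \frac{1}{9}\right) 3 = - \frac{1}{3}$)
$P = \frac{44}{3}$ ($P = \left(-1 + 5\right) \left(- \frac{1}{3} + 4\right) = 4 \cdot \frac{11}{3} = \frac{44}{3} \approx 14.667$)
$P \left(-30775 - 11109\right) = \frac{44 \left(-30775 - 11109\right)}{3} = \frac{44}{3} \left(-41884\right) = - \frac{1842896}{3}$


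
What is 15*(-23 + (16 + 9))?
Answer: 30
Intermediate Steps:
15*(-23 + (16 + 9)) = 15*(-23 + 25) = 15*2 = 30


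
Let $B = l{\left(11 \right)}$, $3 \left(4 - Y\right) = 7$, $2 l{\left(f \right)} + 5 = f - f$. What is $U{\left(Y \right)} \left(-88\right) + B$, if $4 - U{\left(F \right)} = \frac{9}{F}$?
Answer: $\frac{1207}{10} \approx 120.7$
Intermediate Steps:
$l{\left(f \right)} = - \frac{5}{2}$ ($l{\left(f \right)} = - \frac{5}{2} + \frac{f - f}{2} = - \frac{5}{2} + \frac{1}{2} \cdot 0 = - \frac{5}{2} + 0 = - \frac{5}{2}$)
$Y = \frac{5}{3}$ ($Y = 4 - \frac{7}{3} = \frac{5}{3} \approx 1.6667$)
$U{\left(F \right)} = 4 - \frac{9}{F}$
$B = - \frac{5}{2} \approx -2.5$
$U{\left(Y \right)} \left(-88\right) + B = \left(4 - \frac{9}{\frac{5}{3}}\right) \left(-88\right) - \frac{5}{2} = \left(4 - \frac{27}{5}\right) \left(-88\right) - \frac{5}{2} = \left(- \frac{7}{5}\right) \left(-88\right) - \frac{5}{2} = \frac{616}{5} - \frac{5}{2} = \frac{1207}{10}$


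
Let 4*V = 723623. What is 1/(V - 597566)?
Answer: -4/1666641 ≈ -2.4000e-6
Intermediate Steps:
V = 723623/4 (V = (1/4)*723623 = 723623/4 ≈ 1.8091e+5)
1/(V - 597566) = 1/(723623/4 - 597566) = 1/(-1666641/4) = -4/1666641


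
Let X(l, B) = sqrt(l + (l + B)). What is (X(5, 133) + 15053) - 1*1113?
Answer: 13940 + sqrt(143) ≈ 13952.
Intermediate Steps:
X(l, B) = sqrt(B + 2*l) (X(l, B) = sqrt(l + (B + l)) = sqrt(B + 2*l))
(X(5, 133) + 15053) - 1*1113 = (sqrt(133 + 2*5) + 15053) - 1*1113 = (sqrt(133 + 10) + 15053) - 1113 = (sqrt(143) + 15053) - 1113 = (15053 + sqrt(143)) - 1113 = 13940 + sqrt(143)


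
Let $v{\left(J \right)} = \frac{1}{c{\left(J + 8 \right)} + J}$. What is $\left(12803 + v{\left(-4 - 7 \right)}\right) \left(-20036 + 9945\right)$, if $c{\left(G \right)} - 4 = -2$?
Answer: $- \frac{1162745566}{9} \approx -1.2919 \cdot 10^{8}$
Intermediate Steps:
$c{\left(G \right)} = 2$ ($c{\left(G \right)} = 4 - 2 = 2$)
$v{\left(J \right)} = \frac{1}{2 + J}$
$\left(12803 + v{\left(-4 - 7 \right)}\right) \left(-20036 + 9945\right) = \left(12803 + \frac{1}{2 - 11}\right) \left(-20036 + 9945\right) = \left(12803 + \frac{1}{2 - 11}\right) \left(-10091\right) = \left(12803 + \frac{1}{-9}\right) \left(-10091\right) = \left(12803 - \frac{1}{9}\right) \left(-10091\right) = \frac{115226}{9} \left(-10091\right) = - \frac{1162745566}{9}$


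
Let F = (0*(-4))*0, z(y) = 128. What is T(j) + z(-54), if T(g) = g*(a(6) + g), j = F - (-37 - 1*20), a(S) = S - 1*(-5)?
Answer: 4004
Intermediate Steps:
a(S) = 5 + S (a(S) = S + 5 = 5 + S)
F = 0 (F = 0*0 = 0)
j = 57 (j = 0 - (-37 - 1*20) = 0 - (-37 - 20) = 0 - 1*(-57) = 0 + 57 = 57)
T(g) = g*(11 + g) (T(g) = g*((5 + 6) + g) = g*(11 + g))
T(j) + z(-54) = 57*(11 + 57) + 128 = 57*68 + 128 = 3876 + 128 = 4004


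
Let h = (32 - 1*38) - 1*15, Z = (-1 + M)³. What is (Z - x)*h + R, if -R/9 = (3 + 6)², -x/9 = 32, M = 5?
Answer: -8121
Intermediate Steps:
x = -288 (x = -9*32 = -288)
Z = 64 (Z = (-1 + 5)³ = 4³ = 64)
R = -729 (R = -9*(3 + 6)² = -9*9² = -9*81 = -729)
h = -21 (h = (32 - 38) - 15 = -6 - 15 = -21)
(Z - x)*h + R = (64 - 1*(-288))*(-21) - 729 = (64 + 288)*(-21) - 729 = 352*(-21) - 729 = -7392 - 729 = -8121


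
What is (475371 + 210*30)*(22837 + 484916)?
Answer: 244569895263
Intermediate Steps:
(475371 + 210*30)*(22837 + 484916) = (475371 + 6300)*507753 = 481671*507753 = 244569895263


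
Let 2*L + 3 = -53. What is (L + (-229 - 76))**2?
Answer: 110889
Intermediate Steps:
L = -28 (L = -3/2 + (1/2)*(-53) = -3/2 - 53/2 = -28)
(L + (-229 - 76))**2 = (-28 + (-229 - 76))**2 = (-28 - 305)**2 = (-333)**2 = 110889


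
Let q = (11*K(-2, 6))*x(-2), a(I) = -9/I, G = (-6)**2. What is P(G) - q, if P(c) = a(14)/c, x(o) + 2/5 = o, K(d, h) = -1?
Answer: -7397/280 ≈ -26.418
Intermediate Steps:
x(o) = -2/5 + o
G = 36
P(c) = -9/(14*c) (P(c) = (-9/14)/c = (-9*1/14)/c = -9/(14*c))
q = 132/5 (q = (11*(-1))*(-2/5 - 2) = -11*(-12/5) = 132/5 ≈ 26.400)
P(G) - q = -9/14/36 - 1*132/5 = -9/14*1/36 - 132/5 = -1/56 - 132/5 = -7397/280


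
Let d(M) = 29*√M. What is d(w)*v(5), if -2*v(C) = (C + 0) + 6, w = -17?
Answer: -319*I*√17/2 ≈ -657.64*I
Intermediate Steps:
v(C) = -3 - C/2 (v(C) = -((C + 0) + 6)/2 = -(C + 6)/2 = -(6 + C)/2 = -3 - C/2)
d(w)*v(5) = (29*√(-17))*(-3 - ½*5) = (29*(I*√17))*(-3 - 5/2) = (29*I*√17)*(-11/2) = -319*I*√17/2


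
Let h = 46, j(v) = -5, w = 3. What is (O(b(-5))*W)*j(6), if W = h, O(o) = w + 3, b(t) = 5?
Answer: -1380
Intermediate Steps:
O(o) = 6 (O(o) = 3 + 3 = 6)
W = 46
(O(b(-5))*W)*j(6) = (6*46)*(-5) = 276*(-5) = -1380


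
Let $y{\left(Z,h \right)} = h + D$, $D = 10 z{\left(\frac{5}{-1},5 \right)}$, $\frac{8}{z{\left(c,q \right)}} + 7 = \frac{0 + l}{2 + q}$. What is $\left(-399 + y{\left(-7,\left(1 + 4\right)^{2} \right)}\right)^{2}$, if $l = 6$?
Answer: $\frac{276956164}{1849} \approx 1.4979 \cdot 10^{5}$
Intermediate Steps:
$z{\left(c,q \right)} = \frac{8}{-7 + \frac{6}{2 + q}}$ ($z{\left(c,q \right)} = \frac{8}{-7 + \frac{0 + 6}{2 + q}} = \frac{8}{-7 + \frac{6}{2 + q}}$)
$D = - \frac{560}{43}$ ($D = 10 \frac{8 \left(-2 - 5\right)}{8 + 7 \cdot 5} = 10 \frac{8 \left(-2 - 5\right)}{8 + 35} = 10 \cdot 8 \cdot \frac{1}{43} \left(-7\right) = 10 \left(- \frac{56}{43}\right) = - \frac{560}{43} \approx -13.023$)
$y{\left(Z,h \right)} = - \frac{560}{43} + h$ ($y{\left(Z,h \right)} = h - \frac{560}{43} = - \frac{560}{43} + h$)
$\left(-399 + y{\left(-7,\left(1 + 4\right)^{2} \right)}\right)^{2} = \left(-399 - \left(\frac{560}{43} - \left(1 + 4\right)^{2}\right)\right)^{2} = \left(-399 - \left(\frac{560}{43} - 5^{2}\right)\right)^{2} = \left(-399 + \left(- \frac{560}{43} + 25\right)\right)^{2} = \left(-399 + \frac{515}{43}\right)^{2} = \left(- \frac{16642}{43}\right)^{2} = \frac{276956164}{1849}$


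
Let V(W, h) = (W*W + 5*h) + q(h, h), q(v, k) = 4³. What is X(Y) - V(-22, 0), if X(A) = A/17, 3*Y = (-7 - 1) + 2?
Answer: -9318/17 ≈ -548.12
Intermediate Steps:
q(v, k) = 64
V(W, h) = 64 + W² + 5*h (V(W, h) = (W*W + 5*h) + 64 = (W² + 5*h) + 64 = 64 + W² + 5*h)
Y = -2 (Y = ((-7 - 1) + 2)/3 = (-8 + 2)/3 = (⅓)*(-6) = -2)
X(A) = A/17 (X(A) = A*(1/17) = A/17)
X(Y) - V(-22, 0) = (1/17)*(-2) - (64 + (-22)² + 5*0) = -2/17 - (64 + 484 + 0) = -2/17 - 1*548 = -2/17 - 548 = -9318/17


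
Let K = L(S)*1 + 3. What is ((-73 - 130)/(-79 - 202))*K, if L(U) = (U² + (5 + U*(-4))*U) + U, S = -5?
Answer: -20706/281 ≈ -73.687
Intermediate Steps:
L(U) = U + U² + U*(5 - 4*U) (L(U) = (U² + (5 - 4*U)*U) + U = (U² + U*(5 - 4*U)) + U = U + U² + U*(5 - 4*U))
K = -102 (K = (3*(-5)*(2 - 1*(-5)))*1 + 3 = (3*(-5)*(2 + 5))*1 + 3 = (3*(-5)*7)*1 + 3 = -105*1 + 3 = -105 + 3 = -102)
((-73 - 130)/(-79 - 202))*K = ((-73 - 130)/(-79 - 202))*(-102) = -203/(-281)*(-102) = -203*(-1/281)*(-102) = (203/281)*(-102) = -20706/281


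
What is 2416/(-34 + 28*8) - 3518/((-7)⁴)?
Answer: 2566198/228095 ≈ 11.251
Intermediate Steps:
2416/(-34 + 28*8) - 3518/((-7)⁴) = 2416/(-34 + 224) - 3518/2401 = 2416/190 - 3518*1/2401 = 2416*(1/190) - 3518/2401 = 1208/95 - 3518/2401 = 2566198/228095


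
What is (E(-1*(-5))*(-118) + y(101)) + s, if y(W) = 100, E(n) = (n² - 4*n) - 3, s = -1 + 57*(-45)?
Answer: -2702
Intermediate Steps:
s = -2566 (s = -1 - 2565 = -2566)
E(n) = -3 + n² - 4*n
(E(-1*(-5))*(-118) + y(101)) + s = ((-3 + (-1*(-5))² - (-4)*(-5))*(-118) + 100) - 2566 = ((-3 + 5² - 4*5)*(-118) + 100) - 2566 = ((-3 + 25 - 20)*(-118) + 100) - 2566 = (2*(-118) + 100) - 2566 = (-236 + 100) - 2566 = -136 - 2566 = -2702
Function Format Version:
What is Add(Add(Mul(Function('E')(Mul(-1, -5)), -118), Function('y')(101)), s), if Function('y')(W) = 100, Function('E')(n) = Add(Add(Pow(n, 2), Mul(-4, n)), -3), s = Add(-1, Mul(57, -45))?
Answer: -2702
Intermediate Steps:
s = -2566 (s = Add(-1, -2565) = -2566)
Function('E')(n) = Add(-3, Pow(n, 2), Mul(-4, n))
Add(Add(Mul(Function('E')(Mul(-1, -5)), -118), Function('y')(101)), s) = Add(Add(Mul(Add(-3, Pow(Mul(-1, -5), 2), Mul(-4, Mul(-1, -5))), -118), 100), -2566) = Add(Add(Mul(Add(-3, Pow(5, 2), Mul(-4, 5)), -118), 100), -2566) = Add(Add(Mul(Add(-3, 25, -20), -118), 100), -2566) = Add(Add(Mul(2, -118), 100), -2566) = Add(Add(-236, 100), -2566) = Add(-136, -2566) = -2702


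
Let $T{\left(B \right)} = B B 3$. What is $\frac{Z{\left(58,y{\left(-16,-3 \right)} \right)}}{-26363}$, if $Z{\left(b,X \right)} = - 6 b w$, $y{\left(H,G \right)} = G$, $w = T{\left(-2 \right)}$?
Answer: $\frac{4176}{26363} \approx 0.1584$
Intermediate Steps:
$T{\left(B \right)} = 3 B^{2}$ ($T{\left(B \right)} = B^{2} \cdot 3 = 3 B^{2}$)
$w = 12$ ($w = 3 \left(-2\right)^{2} = 3 \cdot 4 = 12$)
$Z{\left(b,X \right)} = - 72 b$ ($Z{\left(b,X \right)} = - 6 b 12 = - 72 b$)
$\frac{Z{\left(58,y{\left(-16,-3 \right)} \right)}}{-26363} = \frac{\left(-72\right) 58}{-26363} = \left(-4176\right) \left(- \frac{1}{26363}\right) = \frac{4176}{26363}$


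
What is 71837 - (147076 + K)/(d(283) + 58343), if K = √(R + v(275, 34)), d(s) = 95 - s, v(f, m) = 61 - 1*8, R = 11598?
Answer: 4177533659/58155 - √11651/58155 ≈ 71835.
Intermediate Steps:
v(f, m) = 53 (v(f, m) = 61 - 8 = 53)
K = √11651 (K = √(11598 + 53) = √11651 ≈ 107.94)
71837 - (147076 + K)/(d(283) + 58343) = 71837 - (147076 + √11651)/((95 - 1*283) + 58343) = 71837 - (147076 + √11651)/((95 - 283) + 58343) = 71837 - (147076 + √11651)/(-188 + 58343) = 71837 - (147076 + √11651)/58155 = 71837 - (147076/58155 + √11651/58155) = 71837 + (-147076/58155 - √11651/58155) = 4177533659/58155 - √11651/58155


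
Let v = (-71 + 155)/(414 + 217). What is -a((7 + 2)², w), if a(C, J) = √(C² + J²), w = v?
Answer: -3*√290260153/631 ≈ -81.000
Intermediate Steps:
v = 84/631 ≈ 0.13312
w = 84/631 ≈ 0.13312
-a((7 + 2)², w) = -√(((7 + 2)²)² + (84/631)²) = -√((9²)² + 7056/398161) = -√(81² + 7056/398161) = -√(6561 + 7056/398161) = -√(2612341377/398161) = -3*√290260153/631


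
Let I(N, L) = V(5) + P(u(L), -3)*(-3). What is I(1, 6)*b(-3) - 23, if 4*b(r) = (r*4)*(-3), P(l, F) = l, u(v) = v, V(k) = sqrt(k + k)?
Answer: -185 + 9*sqrt(10) ≈ -156.54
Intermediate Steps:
V(k) = sqrt(2)*sqrt(k) (V(k) = sqrt(2*k) = sqrt(2)*sqrt(k))
I(N, L) = sqrt(10) - 3*L (I(N, L) = sqrt(2)*sqrt(5) + L*(-3) = sqrt(10) - 3*L)
b(r) = -3*r (b(r) = ((r*4)*(-3))/4 = ((4*r)*(-3))/4 = (-12*r)/4 = -3*r)
I(1, 6)*b(-3) - 23 = (sqrt(10) - 3*6)*(-3*(-3)) - 23 = (sqrt(10) - 18)*9 - 23 = (-18 + sqrt(10))*9 - 23 = (-162 + 9*sqrt(10)) - 23 = -185 + 9*sqrt(10)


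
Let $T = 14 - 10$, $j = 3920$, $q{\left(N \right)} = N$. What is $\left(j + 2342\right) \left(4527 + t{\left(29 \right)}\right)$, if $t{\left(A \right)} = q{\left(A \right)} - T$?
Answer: $28504624$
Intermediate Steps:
$T = 4$
$t{\left(A \right)} = -4 + A$ ($t{\left(A \right)} = A - 4 = -4 + A$)
$\left(j + 2342\right) \left(4527 + t{\left(29 \right)}\right) = \left(3920 + 2342\right) \left(4527 + \left(-4 + 29\right)\right) = 6262 \left(4527 + 25\right) = 6262 \cdot 4552 = 28504624$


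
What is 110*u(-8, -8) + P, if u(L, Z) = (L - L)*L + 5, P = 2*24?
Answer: 598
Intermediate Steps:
P = 48
u(L, Z) = 5 (u(L, Z) = 0*L + 5 = 0 + 5 = 5)
110*u(-8, -8) + P = 110*5 + 48 = 550 + 48 = 598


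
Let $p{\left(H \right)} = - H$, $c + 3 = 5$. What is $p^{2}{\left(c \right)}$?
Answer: $4$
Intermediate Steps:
$c = 2$ ($c = -3 + 5 = 2$)
$p^{2}{\left(c \right)} = \left(\left(-1\right) 2\right)^{2} = \left(-2\right)^{2} = 4$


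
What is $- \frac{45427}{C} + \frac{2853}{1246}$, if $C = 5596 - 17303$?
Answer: $\frac{90002113}{14586922} \approx 6.1701$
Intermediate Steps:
$C = -11707$ ($C = 5596 - 17303 = -11707$)
$- \frac{45427}{C} + \frac{2853}{1246} = - \frac{45427}{-11707} + \frac{2853}{1246} = \left(-45427\right) \left(- \frac{1}{11707}\right) + 2853 \cdot \frac{1}{1246} = \frac{45427}{11707} + \frac{2853}{1246} = \frac{90002113}{14586922}$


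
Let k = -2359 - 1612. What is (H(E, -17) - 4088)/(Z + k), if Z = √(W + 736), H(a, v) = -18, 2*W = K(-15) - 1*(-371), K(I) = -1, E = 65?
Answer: 8152463/7883960 + 2053*√921/7883960 ≈ 1.0420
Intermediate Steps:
k = -3971
W = 185 (W = (-1 - 1*(-371))/2 = (-1 + 371)/2 = (½)*370 = 185)
Z = √921 (Z = √(185 + 736) = √921 ≈ 30.348)
(H(E, -17) - 4088)/(Z + k) = (-18 - 4088)/(√921 - 3971) = -4106/(-3971 + √921)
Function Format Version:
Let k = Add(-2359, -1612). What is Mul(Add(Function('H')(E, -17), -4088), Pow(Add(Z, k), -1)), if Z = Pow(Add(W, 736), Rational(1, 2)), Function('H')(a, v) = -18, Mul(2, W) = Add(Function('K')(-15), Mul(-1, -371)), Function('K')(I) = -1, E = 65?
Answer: Add(Rational(8152463, 7883960), Mul(Rational(2053, 7883960), Pow(921, Rational(1, 2)))) ≈ 1.0420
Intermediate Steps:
k = -3971
W = 185 (W = Mul(Rational(1, 2), Add(-1, Mul(-1, -371))) = Mul(Rational(1, 2), Add(-1, 371)) = Mul(Rational(1, 2), 370) = 185)
Z = Pow(921, Rational(1, 2)) (Z = Pow(Add(185, 736), Rational(1, 2)) = Pow(921, Rational(1, 2)) ≈ 30.348)
Mul(Add(Function('H')(E, -17), -4088), Pow(Add(Z, k), -1)) = Mul(Add(-18, -4088), Pow(Add(Pow(921, Rational(1, 2)), -3971), -1)) = Mul(-4106, Pow(Add(-3971, Pow(921, Rational(1, 2))), -1))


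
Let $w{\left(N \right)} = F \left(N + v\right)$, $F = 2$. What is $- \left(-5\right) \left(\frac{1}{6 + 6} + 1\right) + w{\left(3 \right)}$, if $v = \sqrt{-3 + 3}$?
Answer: $\frac{137}{12} \approx 11.417$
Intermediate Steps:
$v = 0$ ($v = \sqrt{0} = 0$)
$w{\left(N \right)} = 2 N$ ($w{\left(N \right)} = 2 \left(N + 0\right) = 2 N$)
$- \left(-5\right) \left(\frac{1}{6 + 6} + 1\right) + w{\left(3 \right)} = - \left(-5\right) \left(\frac{1}{6 + 6} + 1\right) + 2 \cdot 3 = - \left(-5\right) \left(\frac{1}{12} + 1\right) + 6 = - \frac{\left(-5\right) 13}{12} + 6 = \left(-1\right) \left(- \frac{65}{12}\right) + 6 = \frac{65}{12} + 6 = \frac{137}{12}$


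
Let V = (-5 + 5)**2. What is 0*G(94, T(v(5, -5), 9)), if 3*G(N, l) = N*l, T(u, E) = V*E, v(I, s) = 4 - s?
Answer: 0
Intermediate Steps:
V = 0 (V = 0**2 = 0)
T(u, E) = 0 (T(u, E) = 0*E = 0)
G(N, l) = N*l/3 (G(N, l) = (N*l)/3 = N*l/3)
0*G(94, T(v(5, -5), 9)) = 0*((1/3)*94*0) = 0*0 = 0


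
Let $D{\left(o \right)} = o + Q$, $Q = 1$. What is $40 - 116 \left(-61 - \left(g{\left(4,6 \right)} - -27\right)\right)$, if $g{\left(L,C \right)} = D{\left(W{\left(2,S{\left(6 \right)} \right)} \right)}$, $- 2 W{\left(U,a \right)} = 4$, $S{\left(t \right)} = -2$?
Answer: $10132$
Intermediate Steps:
$W{\left(U,a \right)} = -2$ ($W{\left(U,a \right)} = \left(- \frac{1}{2}\right) 4 = -2$)
$D{\left(o \right)} = 1 + o$ ($D{\left(o \right)} = o + 1 = 1 + o$)
$g{\left(L,C \right)} = -1$ ($g{\left(L,C \right)} = 1 - 2 = -1$)
$40 - 116 \left(-61 - \left(g{\left(4,6 \right)} - -27\right)\right) = 40 - 116 \left(-61 - \left(-1 - -27\right)\right) = 40 - 116 \left(-61 - \left(-1 + 27\right)\right) = 40 - 116 \left(-61 - 26\right) = 40 - -10092 = 40 + 10092 = 10132$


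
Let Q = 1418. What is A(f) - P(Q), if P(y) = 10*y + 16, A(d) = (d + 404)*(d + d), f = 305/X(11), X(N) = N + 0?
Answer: 1179174/121 ≈ 9745.2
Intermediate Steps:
X(N) = N
f = 305/11 ≈ 27.727
A(d) = 2*d*(404 + d) (A(d) = (404 + d)*(2*d) = 2*d*(404 + d))
P(y) = 16 + 10*y
A(f) - P(Q) = 2*(305/11)*(404 + 305/11) - (16 + 10*1418) = 2*(305/11)*(4749/11) - (16 + 14180) = 2896890/121 - 1*14196 = 2896890/121 - 14196 = 1179174/121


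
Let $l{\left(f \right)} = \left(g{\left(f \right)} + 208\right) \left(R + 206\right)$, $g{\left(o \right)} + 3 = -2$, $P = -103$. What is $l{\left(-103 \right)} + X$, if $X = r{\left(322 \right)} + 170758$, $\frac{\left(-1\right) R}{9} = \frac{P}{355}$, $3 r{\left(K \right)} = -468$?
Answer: $\frac{75597281}{355} \approx 2.1295 \cdot 10^{5}$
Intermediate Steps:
$r{\left(K \right)} = -156$ ($r{\left(K \right)} = \frac{1}{3} \left(-468\right) = -156$)
$R = \frac{927}{355}$ ($R = - 9 \left(- \frac{103}{355}\right) = - 9 \left(\left(-103\right) \frac{1}{355}\right) = \left(-9\right) \left(- \frac{103}{355}\right) = \frac{927}{355} \approx 2.6113$)
$g{\left(o \right)} = -5$ ($g{\left(o \right)} = -3 - 2 = -5$)
$l{\left(f \right)} = \frac{15033571}{355}$ ($l{\left(f \right)} = \left(-5 + 208\right) \left(\frac{927}{355} + 206\right) = 203 \cdot \frac{74057}{355} = \frac{15033571}{355}$)
$X = 170602$ ($X = -156 + 170758 = 170602$)
$l{\left(-103 \right)} + X = \frac{15033571}{355} + 170602 = \frac{75597281}{355}$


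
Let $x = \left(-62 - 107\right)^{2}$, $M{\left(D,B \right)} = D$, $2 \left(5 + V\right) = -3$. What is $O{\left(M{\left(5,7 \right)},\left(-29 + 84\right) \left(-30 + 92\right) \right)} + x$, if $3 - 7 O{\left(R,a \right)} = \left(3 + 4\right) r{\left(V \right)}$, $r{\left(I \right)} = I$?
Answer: $\frac{399951}{14} \approx 28568.0$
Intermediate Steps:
$V = - \frac{13}{2}$ ($V = -5 + \frac{1}{2} \left(-3\right) = -5 - \frac{3}{2} = - \frac{13}{2} \approx -6.5$)
$O{\left(R,a \right)} = \frac{97}{14}$ ($O{\left(R,a \right)} = \frac{3}{7} - \frac{\left(3 + 4\right) \left(- \frac{13}{2}\right)}{7} = \frac{3}{7} - \frac{7 \left(- \frac{13}{2}\right)}{7} = \frac{3}{7} - - \frac{13}{2} = \frac{3}{7} + \frac{13}{2} = \frac{97}{14}$)
$x = 28561$ ($x = \left(-169\right)^{2} = 28561$)
$O{\left(M{\left(5,7 \right)},\left(-29 + 84\right) \left(-30 + 92\right) \right)} + x = \frac{97}{14} + 28561 = \frac{399951}{14}$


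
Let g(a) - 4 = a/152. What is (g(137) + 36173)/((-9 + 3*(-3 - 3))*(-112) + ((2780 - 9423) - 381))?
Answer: -5499041/608000 ≈ -9.0445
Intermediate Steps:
g(a) = 4 + a/152
(g(137) + 36173)/((-9 + 3*(-3 - 3))*(-112) + ((2780 - 9423) - 381)) = ((4 + (1/152)*137) + 36173)/((-9 + 3*(-3 - 3))*(-112) + ((2780 - 9423) - 381)) = ((4 + 137/152) + 36173)/((-9 + 3*(-6))*(-112) + (-6643 - 381)) = (745/152 + 36173)/((-9 - 18)*(-112) - 7024) = 5499041/(152*(-27*(-112) - 7024)) = 5499041/(152*(3024 - 7024)) = (5499041/152)/(-4000) = (5499041/152)*(-1/4000) = -5499041/608000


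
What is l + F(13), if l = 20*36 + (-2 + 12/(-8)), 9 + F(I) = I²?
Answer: 1753/2 ≈ 876.50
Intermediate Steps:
F(I) = -9 + I²
l = 1433/2 (l = 720 + (-2 + 12*(-⅛)) = 720 + (-2 - 3/2) = 720 - 7/2 = 1433/2 ≈ 716.50)
l + F(13) = 1433/2 + (-9 + 13²) = 1433/2 + (-9 + 169) = 1433/2 + 160 = 1753/2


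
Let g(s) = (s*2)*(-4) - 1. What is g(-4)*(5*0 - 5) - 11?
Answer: -166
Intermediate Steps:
g(s) = -1 - 8*s (g(s) = (2*s)*(-4) - 1 = -8*s - 1 = -1 - 8*s)
g(-4)*(5*0 - 5) - 11 = (-1 - 8*(-4))*(5*0 - 5) - 11 = (-1 + 32)*(0 - 5) - 11 = 31*(-5) - 11 = -155 - 11 = -166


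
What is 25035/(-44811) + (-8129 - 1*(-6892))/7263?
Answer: -26362268/36162477 ≈ -0.72900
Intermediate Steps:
25035/(-44811) + (-8129 - 1*(-6892))/7263 = 25035*(-1/44811) + (-8129 + 6892)*(1/7263) = -8345/14937 - 1237*1/7263 = -8345/14937 - 1237/7263 = -26362268/36162477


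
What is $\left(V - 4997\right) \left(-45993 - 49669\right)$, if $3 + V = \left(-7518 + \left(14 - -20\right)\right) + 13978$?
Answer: $-142919028$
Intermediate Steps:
$V = 6491$ ($V = -3 + \left(\left(-7518 + \left(14 - -20\right)\right) + 13978\right) = -3 + \left(\left(-7518 + \left(14 + 20\right)\right) + 13978\right) = -3 + \left(\left(-7518 + 34\right) + 13978\right) = -3 + \left(-7484 + 13978\right) = -3 + 6494 = 6491$)
$\left(V - 4997\right) \left(-45993 - 49669\right) = \left(6491 - 4997\right) \left(-45993 - 49669\right) = 1494 \left(-95662\right) = -142919028$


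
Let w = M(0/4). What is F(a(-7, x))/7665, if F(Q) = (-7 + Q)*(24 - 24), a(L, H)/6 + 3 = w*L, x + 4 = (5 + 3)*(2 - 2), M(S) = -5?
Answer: 0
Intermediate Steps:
x = -4 (x = -4 + (5 + 3)*(2 - 2) = -4 + 8*0 = -4 + 0 = -4)
w = -5
a(L, H) = -18 - 30*L (a(L, H) = -18 + 6*(-5*L) = -18 - 30*L)
F(Q) = 0 (F(Q) = (-7 + Q)*0 = 0)
F(a(-7, x))/7665 = 0/7665 = 0*(1/7665) = 0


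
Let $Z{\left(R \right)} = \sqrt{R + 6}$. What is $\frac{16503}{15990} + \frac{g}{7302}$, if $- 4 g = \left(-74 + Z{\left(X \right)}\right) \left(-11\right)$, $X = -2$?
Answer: $\frac{6518827}{6486610} \approx 1.005$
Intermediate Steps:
$Z{\left(R \right)} = \sqrt{6 + R}$
$g = -198$ ($g = - \frac{\left(-74 + \sqrt{6 - 2}\right) \left(-11\right)}{4} = - \frac{\left(-74 + \sqrt{4}\right) \left(-11\right)}{4} = - \frac{\left(-74 + 2\right) \left(-11\right)}{4} = - \frac{\left(-72\right) \left(-11\right)}{4} = \left(- \frac{1}{4}\right) 792 = -198$)
$\frac{16503}{15990} + \frac{g}{7302} = \frac{16503}{15990} - \frac{198}{7302} = 16503 \cdot \frac{1}{15990} - \frac{33}{1217} = \frac{5501}{5330} - \frac{33}{1217} = \frac{6518827}{6486610}$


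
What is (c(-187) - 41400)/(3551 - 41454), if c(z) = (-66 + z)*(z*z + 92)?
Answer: 8911833/37903 ≈ 235.12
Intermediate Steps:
c(z) = (-66 + z)*(92 + z**2) (c(z) = (-66 + z)*(z**2 + 92) = (-66 + z)*(92 + z**2))
(c(-187) - 41400)/(3551 - 41454) = ((-6072 + (-187)**3 - 66*(-187)**2 + 92*(-187)) - 41400)/(3551 - 41454) = ((-6072 - 6539203 - 66*34969 - 17204) - 41400)/(-37903) = ((-6072 - 6539203 - 2307954 - 17204) - 41400)*(-1/37903) = (-8870433 - 41400)*(-1/37903) = -8911833*(-1/37903) = 8911833/37903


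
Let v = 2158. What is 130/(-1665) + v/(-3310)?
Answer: -402337/551115 ≈ -0.73004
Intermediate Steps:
130/(-1665) + v/(-3310) = 130/(-1665) + 2158/(-3310) = 130*(-1/1665) + 2158*(-1/3310) = -26/333 - 1079/1655 = -402337/551115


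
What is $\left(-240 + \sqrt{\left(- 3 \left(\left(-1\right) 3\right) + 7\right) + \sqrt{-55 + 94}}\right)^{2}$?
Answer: $\left(240 - \sqrt{16 + \sqrt{39}}\right)^{2} \approx 55358.0$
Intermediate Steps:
$\left(-240 + \sqrt{\left(- 3 \left(\left(-1\right) 3\right) + 7\right) + \sqrt{-55 + 94}}\right)^{2} = \left(-240 + \sqrt{\left(\left(-3\right) \left(-3\right) + 7\right) + \sqrt{39}}\right)^{2} = \left(-240 + \sqrt{\left(9 + 7\right) + \sqrt{39}}\right)^{2} = \left(-240 + \sqrt{16 + \sqrt{39}}\right)^{2}$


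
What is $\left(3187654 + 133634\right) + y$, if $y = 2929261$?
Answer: $6250549$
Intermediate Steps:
$\left(3187654 + 133634\right) + y = \left(3187654 + 133634\right) + 2929261 = 3321288 + 2929261 = 6250549$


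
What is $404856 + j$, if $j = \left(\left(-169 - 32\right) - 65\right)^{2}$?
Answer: $475612$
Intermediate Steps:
$j = 70756$ ($j = \left(-201 - 65\right)^{2} = \left(-266\right)^{2} = 70756$)
$404856 + j = 404856 + 70756 = 475612$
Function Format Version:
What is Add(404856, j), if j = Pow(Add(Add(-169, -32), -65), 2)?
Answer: 475612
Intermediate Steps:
j = 70756 (j = Pow(Add(-201, -65), 2) = Pow(-266, 2) = 70756)
Add(404856, j) = Add(404856, 70756) = 475612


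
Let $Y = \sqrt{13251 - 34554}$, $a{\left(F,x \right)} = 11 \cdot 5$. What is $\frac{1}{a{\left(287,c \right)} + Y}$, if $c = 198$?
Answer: $\frac{55}{24328} - \frac{9 i \sqrt{263}}{24328} \approx 0.0022608 - 0.0059995 i$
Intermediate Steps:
$a{\left(F,x \right)} = 55$
$Y = 9 i \sqrt{263}$ ($Y = \sqrt{-21303} = 9 i \sqrt{263} \approx 145.96 i$)
$\frac{1}{a{\left(287,c \right)} + Y} = \frac{1}{55 + 9 i \sqrt{263}}$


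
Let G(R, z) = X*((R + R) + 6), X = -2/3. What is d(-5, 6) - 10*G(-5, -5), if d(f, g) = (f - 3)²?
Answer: 112/3 ≈ 37.333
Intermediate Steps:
d(f, g) = (-3 + f)²
X = -⅔ (X = -2*⅓ = -⅔ ≈ -0.66667)
G(R, z) = -4 - 4*R/3 (G(R, z) = -2*((R + R) + 6)/3 = -2*(2*R + 6)/3 = -2*(6 + 2*R)/3 = -4 - 4*R/3)
d(-5, 6) - 10*G(-5, -5) = (-3 - 5)² - 10*(-4 - 4/3*(-5)) = (-8)² - 10*(-4 + 20/3) = 64 - 10*8/3 = 64 - 80/3 = 112/3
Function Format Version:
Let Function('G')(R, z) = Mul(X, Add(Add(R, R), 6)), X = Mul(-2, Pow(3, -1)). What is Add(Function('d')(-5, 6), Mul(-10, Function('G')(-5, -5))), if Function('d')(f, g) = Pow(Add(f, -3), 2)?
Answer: Rational(112, 3) ≈ 37.333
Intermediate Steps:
Function('d')(f, g) = Pow(Add(-3, f), 2)
X = Rational(-2, 3) (X = Mul(-2, Rational(1, 3)) = Rational(-2, 3) ≈ -0.66667)
Function('G')(R, z) = Add(-4, Mul(Rational(-4, 3), R)) (Function('G')(R, z) = Mul(Rational(-2, 3), Add(Add(R, R), 6)) = Mul(Rational(-2, 3), Add(Mul(2, R), 6)) = Mul(Rational(-2, 3), Add(6, Mul(2, R))) = Add(-4, Mul(Rational(-4, 3), R)))
Add(Function('d')(-5, 6), Mul(-10, Function('G')(-5, -5))) = Add(Pow(Add(-3, -5), 2), Mul(-10, Add(-4, Mul(Rational(-4, 3), -5)))) = Add(Pow(-8, 2), Mul(-10, Add(-4, Rational(20, 3)))) = Add(64, Mul(-10, Rational(8, 3))) = Add(64, Rational(-80, 3)) = Rational(112, 3)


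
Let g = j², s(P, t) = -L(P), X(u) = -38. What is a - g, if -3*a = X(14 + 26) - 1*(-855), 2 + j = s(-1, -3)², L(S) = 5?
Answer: -2404/3 ≈ -801.33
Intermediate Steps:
s(P, t) = -5 (s(P, t) = -1*5 = -5)
j = 23 (j = -2 + (-5)² = -2 + 25 = 23)
a = -817/3 (a = -(-38 - 1*(-855))/3 = -(-38 + 855)/3 = -⅓*817 = -817/3 ≈ -272.33)
g = 529 (g = 23² = 529)
a - g = -817/3 - 1*529 = -817/3 - 529 = -2404/3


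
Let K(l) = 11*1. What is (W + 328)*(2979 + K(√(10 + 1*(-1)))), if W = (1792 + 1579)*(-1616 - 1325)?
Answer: -29642211170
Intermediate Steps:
K(l) = 11
W = -9914111 (W = 3371*(-2941) = -9914111)
(W + 328)*(2979 + K(√(10 + 1*(-1)))) = (-9914111 + 328)*(2979 + 11) = -9913783*2990 = -29642211170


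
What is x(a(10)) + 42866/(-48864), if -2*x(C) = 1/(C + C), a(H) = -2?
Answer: -18379/24432 ≈ -0.75225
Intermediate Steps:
x(C) = -1/(4*C) (x(C) = -1/(2*(C + C)) = -1/(2*C)/2 = -1/(4*C))
x(a(10)) + 42866/(-48864) = -1/4/(-2) + 42866/(-48864) = -1/4*(-1/2) + 42866*(-1/48864) = 1/8 - 21433/24432 = -18379/24432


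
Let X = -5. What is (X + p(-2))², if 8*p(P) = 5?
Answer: 1225/64 ≈ 19.141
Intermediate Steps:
p(P) = 5/8 (p(P) = (⅛)*5 = 5/8)
(X + p(-2))² = (-5 + 5/8)² = (-35/8)² = 1225/64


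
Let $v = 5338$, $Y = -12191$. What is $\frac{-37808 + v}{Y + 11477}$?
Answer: $\frac{955}{21} \approx 45.476$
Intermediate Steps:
$\frac{-37808 + v}{Y + 11477} = \frac{-37808 + 5338}{-12191 + 11477} = - \frac{32470}{-714} = \left(-32470\right) \left(- \frac{1}{714}\right) = \frac{955}{21}$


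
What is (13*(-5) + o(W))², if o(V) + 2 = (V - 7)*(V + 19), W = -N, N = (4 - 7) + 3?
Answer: 40000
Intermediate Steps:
N = 0 (N = -3 + 3 = 0)
W = 0 (W = -1*0 = 0)
o(V) = -2 + (-7 + V)*(19 + V) (o(V) = -2 + (V - 7)*(V + 19) = -2 + (-7 + V)*(19 + V))
(13*(-5) + o(W))² = (13*(-5) + (-135 + 0² + 12*0))² = (-65 + (-135 + 0 + 0))² = (-65 - 135)² = (-200)² = 40000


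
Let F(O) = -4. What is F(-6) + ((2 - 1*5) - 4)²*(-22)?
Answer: -1082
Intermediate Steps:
F(-6) + ((2 - 1*5) - 4)²*(-22) = -4 + ((2 - 1*5) - 4)²*(-22) = -4 + ((2 - 5) - 4)²*(-22) = -4 + (-3 - 4)²*(-22) = -4 + (-7)²*(-22) = -4 + 49*(-22) = -4 - 1078 = -1082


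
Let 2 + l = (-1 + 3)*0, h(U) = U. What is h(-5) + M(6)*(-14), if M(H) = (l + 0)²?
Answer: -61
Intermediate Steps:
l = -2 (l = -2 + (-1 + 3)*0 = -2 + 2*0 = -2 + 0 = -2)
M(H) = 4 (M(H) = (-2 + 0)² = (-2)² = 4)
h(-5) + M(6)*(-14) = -5 + 4*(-14) = -5 - 56 = -61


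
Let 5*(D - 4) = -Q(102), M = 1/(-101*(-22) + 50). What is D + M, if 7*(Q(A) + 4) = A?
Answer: 149987/79520 ≈ 1.8862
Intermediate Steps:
Q(A) = -4 + A/7
M = 1/2272 (M = 1/(2222 + 50) = 1/2272 ≈ 0.00044014)
D = 66/35 (D = 4 + (-(-4 + (1/7)*102))/5 = 4 + (-(-4 + 102/7))/5 = 4 + (-1*74/7)/5 = 4 + (1/5)*(-74/7) = 4 - 74/35 = 66/35 ≈ 1.8857)
D + M = 66/35 + 1/2272 = 149987/79520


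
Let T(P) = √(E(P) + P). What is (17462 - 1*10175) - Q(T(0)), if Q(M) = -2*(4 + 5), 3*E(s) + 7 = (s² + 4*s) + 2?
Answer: 7305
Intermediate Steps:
E(s) = -5/3 + s²/3 + 4*s/3 (E(s) = -7/3 + ((s² + 4*s) + 2)/3 = -7/3 + (2 + s² + 4*s)/3 = -7/3 + (⅔ + s²/3 + 4*s/3) = -5/3 + s²/3 + 4*s/3)
T(P) = √(-5/3 + P²/3 + 7*P/3) (T(P) = √((-5/3 + P²/3 + 4*P/3) + P) = √(-5/3 + P²/3 + 7*P/3))
Q(M) = -18 (Q(M) = -2*9 = -18)
(17462 - 1*10175) - Q(T(0)) = (17462 - 1*10175) - 1*(-18) = (17462 - 10175) + 18 = 7287 + 18 = 7305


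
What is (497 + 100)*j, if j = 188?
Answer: 112236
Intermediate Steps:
(497 + 100)*j = (497 + 100)*188 = 597*188 = 112236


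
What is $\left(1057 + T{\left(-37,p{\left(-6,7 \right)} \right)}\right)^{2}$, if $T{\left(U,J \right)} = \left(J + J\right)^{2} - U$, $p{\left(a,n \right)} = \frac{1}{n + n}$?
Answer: $\frac{2873710449}{2401} \approx 1.1969 \cdot 10^{6}$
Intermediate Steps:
$p{\left(a,n \right)} = \frac{1}{2 n}$
$T{\left(U,J \right)} = - U + 4 J^{2}$ ($T{\left(U,J \right)} = \left(2 J\right)^{2} - U = 4 J^{2} - U = - U + 4 J^{2}$)
$\left(1057 + T{\left(-37,p{\left(-6,7 \right)} \right)}\right)^{2} = \left(1057 + \left(\left(-1\right) \left(-37\right) + 4 \left(\frac{1}{2 \cdot 7}\right)^{2}\right)\right)^{2} = \left(1057 + \left(37 + 4 \left(\frac{1}{2} \cdot \frac{1}{7}\right)^{2}\right)\right)^{2} = \left(1057 + \left(37 + \frac{4}{196}\right)\right)^{2} = \left(1057 + \left(37 + 4 \cdot \frac{1}{196}\right)\right)^{2} = \left(1057 + \left(37 + \frac{1}{49}\right)\right)^{2} = \left(1057 + \frac{1814}{49}\right)^{2} = \left(\frac{53607}{49}\right)^{2} = \frac{2873710449}{2401}$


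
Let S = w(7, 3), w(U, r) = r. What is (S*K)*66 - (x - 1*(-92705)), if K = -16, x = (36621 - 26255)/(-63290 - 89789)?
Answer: -14676132601/153079 ≈ -95873.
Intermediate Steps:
x = -10366/153079 (x = 10366/(-153079) = 10366*(-1/153079) = -10366/153079 ≈ -0.067717)
S = 3
(S*K)*66 - (x - 1*(-92705)) = (3*(-16))*66 - (-10366/153079 - 1*(-92705)) = -48*66 - (-10366/153079 + 92705) = -3168 - 1*14191178329/153079 = -3168 - 14191178329/153079 = -14676132601/153079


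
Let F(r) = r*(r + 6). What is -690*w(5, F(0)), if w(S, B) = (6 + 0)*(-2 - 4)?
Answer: 24840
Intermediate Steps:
F(r) = r*(6 + r)
w(S, B) = -36 (w(S, B) = 6*(-6) = -36)
-690*w(5, F(0)) = -690*(-36) = 24840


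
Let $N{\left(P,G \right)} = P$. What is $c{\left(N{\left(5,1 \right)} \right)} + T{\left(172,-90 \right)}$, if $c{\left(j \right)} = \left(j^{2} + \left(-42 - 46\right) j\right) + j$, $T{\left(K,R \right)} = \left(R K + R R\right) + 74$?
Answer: $-7716$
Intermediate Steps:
$T{\left(K,R \right)} = 74 + R^{2} + K R$ ($T{\left(K,R \right)} = \left(K R + R^{2}\right) + 74 = \left(R^{2} + K R\right) + 74 = 74 + R^{2} + K R$)
$c{\left(j \right)} = j^{2} - 87 j$ ($c{\left(j \right)} = \left(j^{2} + \left(-42 - 46\right) j\right) + j = \left(j^{2} - 88 j\right) + j = j^{2} - 87 j$)
$c{\left(N{\left(5,1 \right)} \right)} + T{\left(172,-90 \right)} = 5 \left(-87 + 5\right) + \left(74 + \left(-90\right)^{2} + 172 \left(-90\right)\right) = 5 \left(-82\right) + \left(74 + 8100 - 15480\right) = -410 - 7306 = -7716$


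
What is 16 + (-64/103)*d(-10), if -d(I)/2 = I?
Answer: 368/103 ≈ 3.5728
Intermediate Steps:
d(I) = -2*I
16 + (-64/103)*d(-10) = 16 + (-64/103)*(-2*(-10)) = 16 - 64*1/103*20 = 16 - 64/103*20 = 16 - 1280/103 = 368/103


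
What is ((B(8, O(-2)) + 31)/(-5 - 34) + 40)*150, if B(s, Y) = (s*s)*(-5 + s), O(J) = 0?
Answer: 66850/13 ≈ 5142.3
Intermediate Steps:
B(s, Y) = s²*(-5 + s)
((B(8, O(-2)) + 31)/(-5 - 34) + 40)*150 = ((8²*(-5 + 8) + 31)/(-5 - 34) + 40)*150 = ((64*3 + 31)/(-39) + 40)*150 = ((192 + 31)*(-1/39) + 40)*150 = (223*(-1/39) + 40)*150 = (-223/39 + 40)*150 = (1337/39)*150 = 66850/13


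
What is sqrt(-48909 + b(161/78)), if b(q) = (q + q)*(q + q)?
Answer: 2*I*sqrt(18591167)/39 ≈ 221.12*I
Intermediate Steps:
b(q) = 4*q**2 (b(q) = (2*q)*(2*q) = 4*q**2)
sqrt(-48909 + b(161/78)) = sqrt(-48909 + 4*(161/78)**2) = sqrt(-48909 + 4*(25921/6084)) = sqrt(-48909 + 25921/1521) = sqrt(-74364668/1521) = 2*I*sqrt(18591167)/39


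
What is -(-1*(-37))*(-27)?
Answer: 999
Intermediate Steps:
-(-1*(-37))*(-27) = -37*(-27) = -1*(-999) = 999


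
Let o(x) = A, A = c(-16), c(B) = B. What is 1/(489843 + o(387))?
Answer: 1/489827 ≈ 2.0415e-6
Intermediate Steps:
A = -16
o(x) = -16
1/(489843 + o(387)) = 1/(489843 - 16) = 1/489827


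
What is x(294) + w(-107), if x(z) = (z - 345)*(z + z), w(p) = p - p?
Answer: -29988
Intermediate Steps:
w(p) = 0
x(z) = 2*z*(-345 + z) (x(z) = (-345 + z)*(2*z) = 2*z*(-345 + z))
x(294) + w(-107) = 2*294*(-345 + 294) + 0 = 2*294*(-51) + 0 = -29988 + 0 = -29988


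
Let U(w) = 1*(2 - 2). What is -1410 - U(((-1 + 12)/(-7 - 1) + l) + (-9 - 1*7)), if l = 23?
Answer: -1410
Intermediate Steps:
U(w) = 0 (U(w) = 1*0 = 0)
-1410 - U(((-1 + 12)/(-7 - 1) + l) + (-9 - 1*7)) = -1410 - 1*0 = -1410 + 0 = -1410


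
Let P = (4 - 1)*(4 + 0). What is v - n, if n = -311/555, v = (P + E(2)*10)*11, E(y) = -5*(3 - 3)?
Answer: 73571/555 ≈ 132.56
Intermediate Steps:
E(y) = 0 (E(y) = -5*0 = 0)
P = 12 (P = 3*4 = 12)
v = 132 (v = (12 + 0*10)*11 = (12 + 0)*11 = 12*11 = 132)
n = -311/555 (n = -311*1/555 = -311/555 ≈ -0.56036)
v - n = 132 - 1*(-311/555) = 132 + 311/555 = 73571/555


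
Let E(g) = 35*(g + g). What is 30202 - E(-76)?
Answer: 35522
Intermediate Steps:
E(g) = 70*g (E(g) = 35*(2*g) = 70*g)
30202 - E(-76) = 30202 - 70*(-76) = 30202 - 1*(-5320) = 30202 + 5320 = 35522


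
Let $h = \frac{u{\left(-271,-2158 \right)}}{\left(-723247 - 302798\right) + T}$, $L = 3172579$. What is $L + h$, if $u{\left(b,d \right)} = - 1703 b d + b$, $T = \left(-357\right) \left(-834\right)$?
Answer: $\frac{770535813026}{242769} \approx 3.1739 \cdot 10^{6}$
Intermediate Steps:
$T = 297738$
$u{\left(b,d \right)} = b - 1703 b d$ ($u{\left(b,d \right)} = - 1703 b d + b = b - 1703 b d$)
$h = \frac{331981775}{242769}$ ($h = \frac{\left(-271\right) \left(1 - -3675074\right)}{\left(-723247 - 302798\right) + 297738} = \frac{\left(-271\right) \left(1 + 3675074\right)}{-1026045 + 297738} = \frac{\left(-271\right) 3675075}{-728307} = \left(-995945325\right) \left(- \frac{1}{728307}\right) = \frac{331981775}{242769} \approx 1367.5$)
$L + h = 3172579 + \frac{331981775}{242769} = \frac{770535813026}{242769}$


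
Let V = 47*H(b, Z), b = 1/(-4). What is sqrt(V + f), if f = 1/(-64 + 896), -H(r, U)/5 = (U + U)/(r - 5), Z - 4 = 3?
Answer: sqrt(61002357)/312 ≈ 25.033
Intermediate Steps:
b = -1/4 ≈ -0.25000
Z = 7 (Z = 4 + 3 = 7)
H(r, U) = -10*U/(-5 + r) (H(r, U) = -5*(U + U)/(r - 5) = -5*2*U/(-5 + r) = -10*U/(-5 + r))
V = 1880/3 (V = 47*(-10*7/(-5 - 1/4)) = 47*(-10*7/(-21/4)) = 47*(-10*7*(-4/21)) = 47*(40/3) = 1880/3 ≈ 626.67)
f = 1/832 ≈ 0.0012019
sqrt(V + f) = sqrt(1880/3 + 1/832) = sqrt(1564163/2496) = sqrt(61002357)/312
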